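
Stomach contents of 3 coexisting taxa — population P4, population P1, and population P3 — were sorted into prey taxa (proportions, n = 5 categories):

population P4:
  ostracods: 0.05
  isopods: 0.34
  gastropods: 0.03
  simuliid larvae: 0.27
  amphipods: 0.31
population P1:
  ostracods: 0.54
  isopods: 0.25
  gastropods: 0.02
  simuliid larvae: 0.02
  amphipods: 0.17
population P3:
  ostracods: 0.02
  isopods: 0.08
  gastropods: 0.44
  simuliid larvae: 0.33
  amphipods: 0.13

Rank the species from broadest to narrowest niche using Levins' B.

population P4 > population P3 > population P1

Σp_P4ᵢ² = 0.05² + 0.34² + 0.03² + 0.27² + 0.31² = 0.0025 + 0.1156 + 0.0009 + 0.0729 + 0.0961 = 0.2880
B_P4 = 1 / 0.2880 = 3.4722
Σp_P1ᵢ² = 0.54² + 0.25² + 0.02² + 0.02² + 0.17² = 0.2916 + 0.0625 + 0.0004 + 0.0004 + 0.0289 = 0.3838
B_P1 = 1 / 0.3838 = 2.6055
Σp_P3ᵢ² = 0.02² + 0.08² + 0.44² + 0.33² + 0.13² = 0.0004 + 0.0064 + 0.1936 + 0.1089 + 0.0169 = 0.3262
B_P3 = 1 / 0.3262 = 3.0656
Ranking by B (broadest → narrowest): population P4 (3.47) > population P3 (3.07) > population P1 (2.61)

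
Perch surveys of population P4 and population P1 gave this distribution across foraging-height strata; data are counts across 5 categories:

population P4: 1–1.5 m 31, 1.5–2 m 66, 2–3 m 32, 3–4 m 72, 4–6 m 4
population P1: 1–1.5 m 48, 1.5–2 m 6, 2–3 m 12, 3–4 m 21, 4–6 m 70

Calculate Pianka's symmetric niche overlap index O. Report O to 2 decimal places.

Proportions for population P4 (n=205): 31/205=0.1512, 66/205=0.3220, 32/205=0.1561, 72/205=0.3512, 4/205=0.0195
Proportions for population P1 (n=157): 48/157=0.3057, 6/157=0.0382, 12/157=0.0764, 21/157=0.1338, 70/157=0.4459
Σ p₁ᵢp₂ᵢ = 0.046222 + 0.012300 + 0.011926 + 0.046991 + 0.008695 = 0.126134
Σp_1ᵢ² = 0.1512² + 0.3220² + 0.1561² + 0.3512² + 0.0195² = 0.022861 + 0.103684 + 0.024367 + 0.123341 + 0.000380 = 0.274633
Σp_2ᵢ² = 0.3057² + 0.0382² + 0.0764² + 0.1338² + 0.4459² = 0.093452 + 0.001459 + 0.005837 + 0.017902 + 0.198827 = 0.317477
O = 0.126134 / √(0.274633 × 0.317477) = 0.126134 / 0.2952790 = 0.4272

0.43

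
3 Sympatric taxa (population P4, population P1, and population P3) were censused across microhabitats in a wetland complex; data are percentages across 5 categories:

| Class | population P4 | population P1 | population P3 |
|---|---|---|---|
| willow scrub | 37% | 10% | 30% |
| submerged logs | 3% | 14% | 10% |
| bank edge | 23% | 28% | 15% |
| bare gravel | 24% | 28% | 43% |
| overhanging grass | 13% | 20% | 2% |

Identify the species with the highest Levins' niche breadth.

population P1

Convert percentages to proportions (divide by 100).
Σp_P4ᵢ² = 0.37² + 0.03² + 0.23² + 0.24² + 0.13² = 0.1369 + 0.0009 + 0.0529 + 0.0576 + 0.0169 = 0.2652
B_P4 = 1 / 0.2652 = 3.7707
Σp_P1ᵢ² = 0.10² + 0.14² + 0.28² + 0.28² + 0.20² = 0.0100 + 0.0196 + 0.0784 + 0.0784 + 0.0400 = 0.2264
B_P1 = 1 / 0.2264 = 4.4170
Σp_P3ᵢ² = 0.30² + 0.10² + 0.15² + 0.43² + 0.02² = 0.0900 + 0.0100 + 0.0225 + 0.1849 + 0.0004 = 0.3078
B_P3 = 1 / 0.3078 = 3.2489
Highest B → broadest niche (most generalist): population P1 (B = 4.42).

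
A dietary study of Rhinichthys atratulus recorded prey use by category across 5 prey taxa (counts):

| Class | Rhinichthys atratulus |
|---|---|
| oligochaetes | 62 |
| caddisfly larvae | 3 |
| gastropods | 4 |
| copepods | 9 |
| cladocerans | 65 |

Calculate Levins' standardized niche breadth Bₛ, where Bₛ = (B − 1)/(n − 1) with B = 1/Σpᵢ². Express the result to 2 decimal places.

0.38

Proportions for Rhinichthys atratulus (n=143): 62/143=0.4336, 3/143=0.0210, 4/143=0.0280, 9/143=0.0629, 65/143=0.4545
Σpᵢ² = 0.4336² + 0.0210² + 0.0280² + 0.0629² + 0.4545² = 0.188009 + 0.000441 + 0.000784 + 0.003956 + 0.206570 = 0.399760
B = 1 / 0.399760 = 2.5015
Bₛ = (B − 1)/(n − 1) = (2.5015 − 1)/(5 − 1) = 1.5015/4 = 0.3754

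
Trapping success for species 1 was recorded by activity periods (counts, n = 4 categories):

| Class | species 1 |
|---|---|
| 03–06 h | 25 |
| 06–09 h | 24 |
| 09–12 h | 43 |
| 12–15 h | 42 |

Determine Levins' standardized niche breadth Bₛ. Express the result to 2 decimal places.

Proportions for species 1 (n=134): 25/134=0.1866, 24/134=0.1791, 43/134=0.3209, 42/134=0.3134
Σpᵢ² = 0.1866² + 0.1791² + 0.3209² + 0.3134² = 0.034820 + 0.032077 + 0.102977 + 0.098220 = 0.268094
B = 1 / 0.268094 = 3.7300
Bₛ = (B − 1)/(n − 1) = (3.7300 − 1)/(4 − 1) = 2.7300/3 = 0.9100

0.91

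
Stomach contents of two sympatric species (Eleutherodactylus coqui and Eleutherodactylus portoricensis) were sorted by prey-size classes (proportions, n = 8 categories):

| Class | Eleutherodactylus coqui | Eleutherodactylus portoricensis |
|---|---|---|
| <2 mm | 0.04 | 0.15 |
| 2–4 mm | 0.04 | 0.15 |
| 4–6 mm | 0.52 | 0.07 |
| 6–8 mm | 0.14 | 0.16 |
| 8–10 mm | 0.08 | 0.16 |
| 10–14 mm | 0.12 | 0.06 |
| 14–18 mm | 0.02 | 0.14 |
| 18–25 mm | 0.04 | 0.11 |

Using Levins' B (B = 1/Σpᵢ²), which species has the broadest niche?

Eleutherodactylus portoricensis

Σp_coquᵢ² = 0.04² + 0.04² + 0.52² + 0.14² + 0.08² + 0.12² + 0.02² + 0.04² = 0.0016 + 0.0016 + 0.2704 + 0.0196 + 0.0064 + 0.0144 + 0.0004 + 0.0016 = 0.3160
B_coqu = 1 / 0.3160 = 3.1646
Σp_portᵢ² = 0.15² + 0.15² + 0.07² + 0.16² + 0.16² + 0.06² + 0.14² + 0.11² = 0.0225 + 0.0225 + 0.0049 + 0.0256 + 0.0256 + 0.0036 + 0.0196 + 0.0121 = 0.1364
B_port = 1 / 0.1364 = 7.3314
Highest B → broadest niche (most generalist): Eleutherodactylus portoricensis (B = 7.33).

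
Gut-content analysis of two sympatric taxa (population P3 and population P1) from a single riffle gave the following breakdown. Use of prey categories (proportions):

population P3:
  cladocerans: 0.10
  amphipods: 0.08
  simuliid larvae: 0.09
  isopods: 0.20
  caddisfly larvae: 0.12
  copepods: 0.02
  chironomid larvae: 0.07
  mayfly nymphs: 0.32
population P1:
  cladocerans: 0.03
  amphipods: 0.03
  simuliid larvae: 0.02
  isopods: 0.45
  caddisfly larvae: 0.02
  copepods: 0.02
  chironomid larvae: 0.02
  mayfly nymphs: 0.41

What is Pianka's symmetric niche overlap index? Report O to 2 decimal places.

0.88

Σ p₁ᵢp₂ᵢ = 0.0030 + 0.0024 + 0.0018 + 0.0900 + 0.0024 + 0.0004 + 0.0014 + 0.1312 = 0.2326
Σp_1ᵢ² = 0.10² + 0.08² + 0.09² + 0.20² + 0.12² + 0.02² + 0.07² + 0.32² = 0.0100 + 0.0064 + 0.0081 + 0.0400 + 0.0144 + 0.0004 + 0.0049 + 0.1024 = 0.1866
Σp_2ᵢ² = 0.03² + 0.03² + 0.02² + 0.45² + 0.02² + 0.02² + 0.02² + 0.41² = 0.0009 + 0.0009 + 0.0004 + 0.2025 + 0.0004 + 0.0004 + 0.0004 + 0.1681 = 0.3740
O = 0.2326 / √(0.1866 × 0.3740) = 0.2326 / 0.26417 = 0.8805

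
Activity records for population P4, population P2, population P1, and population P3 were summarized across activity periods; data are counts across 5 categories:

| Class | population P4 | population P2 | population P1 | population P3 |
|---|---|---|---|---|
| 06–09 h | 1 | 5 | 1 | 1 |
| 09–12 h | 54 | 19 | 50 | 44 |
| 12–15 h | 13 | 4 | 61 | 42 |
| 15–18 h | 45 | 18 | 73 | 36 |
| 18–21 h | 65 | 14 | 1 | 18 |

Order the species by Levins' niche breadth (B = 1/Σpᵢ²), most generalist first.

Proportions for population P4 (n=178): 1/178=0.0056, 54/178=0.3034, 13/178=0.0730, 45/178=0.2528, 65/178=0.3652
Proportions for population P2 (n=60): 5/60=0.0833, 19/60=0.3167, 4/60=0.0667, 18/60=0.3000, 14/60=0.2333
Proportions for population P1 (n=186): 1/186=0.0054, 50/186=0.2688, 61/186=0.3280, 73/186=0.3925, 1/186=0.0054
Proportions for population P3 (n=141): 1/141=0.0071, 44/141=0.3121, 42/141=0.2979, 36/141=0.2553, 18/141=0.1277
Σp_P4ᵢ² = 0.0056² + 0.3034² + 0.0730² + 0.2528² + 0.3652² = 0.000031 + 0.092052 + 0.005329 + 0.063908 + 0.133371 = 0.294691
B_P4 = 1 / 0.294691 = 3.3934
Σp_P2ᵢ² = 0.0833² + 0.3167² + 0.0667² + 0.3000² + 0.2333² = 0.006939 + 0.100299 + 0.004449 + 0.090000 + 0.054429 = 0.256116
B_P2 = 1 / 0.256116 = 3.9045
Σp_P1ᵢ² = 0.0054² + 0.2688² + 0.3280² + 0.3925² + 0.0054² = 0.000029 + 0.072253 + 0.107584 + 0.154056 + 0.000029 = 0.333951
B_P1 = 1 / 0.333951 = 2.9945
Σp_P3ᵢ² = 0.0071² + 0.3121² + 0.2979² + 0.2553² + 0.1277² = 0.000050 + 0.097406 + 0.088744 + 0.065178 + 0.016307 = 0.267685
B_P3 = 1 / 0.267685 = 3.7357
Ranking by B (broadest → narrowest): population P2 (3.90) > population P3 (3.74) > population P4 (3.39) > population P1 (2.99)

population P2 > population P3 > population P4 > population P1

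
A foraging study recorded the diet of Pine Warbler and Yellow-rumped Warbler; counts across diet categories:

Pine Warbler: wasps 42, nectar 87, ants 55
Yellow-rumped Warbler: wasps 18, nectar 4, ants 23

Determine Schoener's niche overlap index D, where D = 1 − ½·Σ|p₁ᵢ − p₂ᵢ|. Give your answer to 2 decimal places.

0.62

Proportions for Pine Warbler (n=184): 42/184=0.2283, 87/184=0.4728, 55/184=0.2989
Proportions for Yellow-rumped Warbler (n=45): 18/45=0.4000, 4/45=0.0889, 23/45=0.5111
Σ|p₁ᵢ − p₂ᵢ| = 0.1717 + 0.3839 + 0.2122 = 0.7678
D = 1 − ½ × 0.7678 = 1 − 0.38390 = 0.61610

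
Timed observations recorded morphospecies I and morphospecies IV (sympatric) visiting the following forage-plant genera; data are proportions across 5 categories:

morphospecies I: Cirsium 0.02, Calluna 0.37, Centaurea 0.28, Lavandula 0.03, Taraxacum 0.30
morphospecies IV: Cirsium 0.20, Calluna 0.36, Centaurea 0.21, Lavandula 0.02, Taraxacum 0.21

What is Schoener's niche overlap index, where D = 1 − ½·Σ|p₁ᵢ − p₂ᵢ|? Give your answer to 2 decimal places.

Σ|p₁ᵢ − p₂ᵢ| = 0.18 + 0.01 + 0.07 + 0.01 + 0.09 = 0.36
D = 1 − ½ × 0.36 = 1 − 0.180 = 0.8200

0.82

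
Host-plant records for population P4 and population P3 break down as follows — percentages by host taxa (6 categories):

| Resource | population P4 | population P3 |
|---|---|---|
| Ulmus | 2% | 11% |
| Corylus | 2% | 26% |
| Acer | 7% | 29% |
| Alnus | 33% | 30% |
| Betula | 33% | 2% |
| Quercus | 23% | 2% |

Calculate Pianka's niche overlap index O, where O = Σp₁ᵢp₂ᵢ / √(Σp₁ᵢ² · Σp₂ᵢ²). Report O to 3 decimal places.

0.520

Convert percentages to proportions (divide by 100).
Σ p₁ᵢp₂ᵢ = 0.0022 + 0.0052 + 0.0203 + 0.0990 + 0.0066 + 0.0046 = 0.1379
Σp_1ᵢ² = 0.02² + 0.02² + 0.07² + 0.33² + 0.33² + 0.23² = 0.0004 + 0.0004 + 0.0049 + 0.1089 + 0.1089 + 0.0529 = 0.2764
Σp_2ᵢ² = 0.11² + 0.26² + 0.29² + 0.30² + 0.02² + 0.02² = 0.0121 + 0.0676 + 0.0841 + 0.0900 + 0.0004 + 0.0004 = 0.2546
O = 0.1379 / √(0.2764 × 0.2546) = 0.1379 / 0.265276 = 0.51984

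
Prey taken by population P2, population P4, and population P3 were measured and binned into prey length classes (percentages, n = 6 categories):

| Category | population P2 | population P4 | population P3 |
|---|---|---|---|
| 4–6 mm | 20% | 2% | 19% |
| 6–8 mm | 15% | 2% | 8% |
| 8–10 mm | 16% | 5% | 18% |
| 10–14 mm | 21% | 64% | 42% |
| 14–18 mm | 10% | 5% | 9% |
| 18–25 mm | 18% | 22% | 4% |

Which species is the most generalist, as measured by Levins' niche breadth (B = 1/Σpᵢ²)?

Convert percentages to proportions (divide by 100).
Σp_P2ᵢ² = 0.20² + 0.15² + 0.16² + 0.21² + 0.10² + 0.18² = 0.0400 + 0.0225 + 0.0256 + 0.0441 + 0.0100 + 0.0324 = 0.1746
B_P2 = 1 / 0.1746 = 5.7274
Σp_P4ᵢ² = 0.02² + 0.02² + 0.05² + 0.64² + 0.05² + 0.22² = 0.0004 + 0.0004 + 0.0025 + 0.4096 + 0.0025 + 0.0484 = 0.4638
B_P4 = 1 / 0.4638 = 2.1561
Σp_P3ᵢ² = 0.19² + 0.08² + 0.18² + 0.42² + 0.09² + 0.04² = 0.0361 + 0.0064 + 0.0324 + 0.1764 + 0.0081 + 0.0016 = 0.2610
B_P3 = 1 / 0.2610 = 3.8314
Highest B → broadest niche (most generalist): population P2 (B = 5.73).

population P2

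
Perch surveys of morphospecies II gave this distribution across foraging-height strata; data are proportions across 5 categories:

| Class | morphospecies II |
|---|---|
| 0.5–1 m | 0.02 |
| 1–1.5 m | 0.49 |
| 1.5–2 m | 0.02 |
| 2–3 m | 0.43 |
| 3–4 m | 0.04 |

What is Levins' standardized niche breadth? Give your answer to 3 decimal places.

Σpᵢ² = 0.02² + 0.49² + 0.02² + 0.43² + 0.04² = 0.0004 + 0.2401 + 0.0004 + 0.1849 + 0.0016 = 0.4274
B = 1 / 0.4274 = 2.33973
Bₛ = (B − 1)/(n − 1) = (2.33973 − 1)/(5 − 1) = 1.33973/4 = 0.33493

0.335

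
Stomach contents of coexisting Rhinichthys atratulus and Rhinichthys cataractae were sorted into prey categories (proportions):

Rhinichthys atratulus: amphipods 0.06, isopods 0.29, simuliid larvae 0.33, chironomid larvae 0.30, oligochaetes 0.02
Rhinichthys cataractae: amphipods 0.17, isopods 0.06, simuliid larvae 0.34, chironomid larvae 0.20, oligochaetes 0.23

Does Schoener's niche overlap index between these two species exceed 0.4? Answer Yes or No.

Yes

Σ|p₁ᵢ − p₂ᵢ| = 0.11 + 0.23 + 0.01 + 0.10 + 0.21 = 0.66
D = 1 − ½ × 0.66 = 1 − 0.330 = 0.6700
D = 0.6700 > 0.4 → Yes.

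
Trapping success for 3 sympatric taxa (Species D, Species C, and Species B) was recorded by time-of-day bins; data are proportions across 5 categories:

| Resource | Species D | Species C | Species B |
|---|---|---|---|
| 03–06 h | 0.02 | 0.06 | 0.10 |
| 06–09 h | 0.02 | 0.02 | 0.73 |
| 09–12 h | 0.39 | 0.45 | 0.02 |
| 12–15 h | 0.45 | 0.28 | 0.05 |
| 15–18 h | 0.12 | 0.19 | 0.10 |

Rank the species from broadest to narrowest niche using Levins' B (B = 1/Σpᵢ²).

Species C > Species D > Species B

Σp_Dᵢ² = 0.02² + 0.02² + 0.39² + 0.45² + 0.12² = 0.0004 + 0.0004 + 0.1521 + 0.2025 + 0.0144 = 0.3698
B_D = 1 / 0.3698 = 2.7042
Σp_Cᵢ² = 0.06² + 0.02² + 0.45² + 0.28² + 0.19² = 0.0036 + 0.0004 + 0.2025 + 0.0784 + 0.0361 = 0.3210
B_C = 1 / 0.3210 = 3.1153
Σp_Bᵢ² = 0.10² + 0.73² + 0.02² + 0.05² + 0.10² = 0.0100 + 0.5329 + 0.0004 + 0.0025 + 0.0100 = 0.5558
B_B = 1 / 0.5558 = 1.7992
Ranking by B (broadest → narrowest): Species C (3.12) > Species D (2.70) > Species B (1.80)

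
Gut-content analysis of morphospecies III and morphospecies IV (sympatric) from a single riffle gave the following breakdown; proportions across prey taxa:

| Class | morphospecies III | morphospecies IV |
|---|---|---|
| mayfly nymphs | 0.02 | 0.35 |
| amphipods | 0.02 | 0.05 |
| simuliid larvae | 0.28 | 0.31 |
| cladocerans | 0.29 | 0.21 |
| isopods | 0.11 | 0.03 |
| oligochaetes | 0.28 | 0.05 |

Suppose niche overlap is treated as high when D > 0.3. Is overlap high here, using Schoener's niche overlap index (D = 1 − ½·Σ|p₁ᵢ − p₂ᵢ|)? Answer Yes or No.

Σ|p₁ᵢ − p₂ᵢ| = 0.33 + 0.03 + 0.03 + 0.08 + 0.08 + 0.23 = 0.78
D = 1 − ½ × 0.78 = 1 − 0.390 = 0.6100
D = 0.6100 > 0.3 → Yes.

Yes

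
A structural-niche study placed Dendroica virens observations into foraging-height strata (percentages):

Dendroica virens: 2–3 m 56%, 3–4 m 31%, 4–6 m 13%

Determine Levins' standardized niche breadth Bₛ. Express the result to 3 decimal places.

0.672

Convert percentages to proportions (divide by 100).
Σpᵢ² = 0.56² + 0.31² + 0.13² = 0.3136 + 0.0961 + 0.0169 = 0.4266
B = 1 / 0.4266 = 2.34412
Bₛ = (B − 1)/(n − 1) = (2.34412 − 1)/(3 − 1) = 1.34412/2 = 0.67206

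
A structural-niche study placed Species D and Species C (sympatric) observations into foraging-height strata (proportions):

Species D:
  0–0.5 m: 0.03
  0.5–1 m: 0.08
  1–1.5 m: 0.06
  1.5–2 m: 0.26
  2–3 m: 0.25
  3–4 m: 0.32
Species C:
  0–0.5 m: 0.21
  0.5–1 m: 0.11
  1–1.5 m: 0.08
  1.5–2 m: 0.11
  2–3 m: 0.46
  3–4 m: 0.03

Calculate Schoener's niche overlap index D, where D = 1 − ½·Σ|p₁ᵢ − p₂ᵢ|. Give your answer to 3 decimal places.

0.560

Σ|p₁ᵢ − p₂ᵢ| = 0.18 + 0.03 + 0.02 + 0.15 + 0.21 + 0.29 = 0.88
D = 1 − ½ × 0.88 = 1 − 0.440 = 0.56000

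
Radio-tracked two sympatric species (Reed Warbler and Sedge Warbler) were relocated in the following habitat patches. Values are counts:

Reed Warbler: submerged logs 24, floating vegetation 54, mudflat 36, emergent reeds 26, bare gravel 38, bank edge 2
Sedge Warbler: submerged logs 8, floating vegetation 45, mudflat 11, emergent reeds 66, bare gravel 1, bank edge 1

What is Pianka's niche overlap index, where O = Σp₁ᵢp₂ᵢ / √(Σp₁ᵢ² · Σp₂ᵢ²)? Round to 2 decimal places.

Proportions for Reed Warbler (n=180): 24/180=0.1333, 54/180=0.3000, 36/180=0.2000, 26/180=0.1444, 38/180=0.2111, 2/180=0.0111
Proportions for Sedge Warbler (n=132): 8/132=0.0606, 45/132=0.3409, 11/132=0.0833, 66/132=0.5000, 1/132=0.0076, 1/132=0.0076
Σ p₁ᵢp₂ᵢ = 0.008078 + 0.102270 + 0.016660 + 0.072200 + 0.001604 + 0.000084 = 0.200896
Σp_1ᵢ² = 0.1333² + 0.3000² + 0.2000² + 0.1444² + 0.2111² + 0.0111² = 0.017769 + 0.090000 + 0.040000 + 0.020851 + 0.044563 + 0.000123 = 0.213306
Σp_2ᵢ² = 0.0606² + 0.3409² + 0.0833² + 0.5000² + 0.0076² + 0.0076² = 0.003672 + 0.116213 + 0.006939 + 0.250000 + 0.000058 + 0.000058 = 0.376940
O = 0.200896 / √(0.213306 × 0.376940) = 0.200896 / 0.2835552 = 0.7085

0.71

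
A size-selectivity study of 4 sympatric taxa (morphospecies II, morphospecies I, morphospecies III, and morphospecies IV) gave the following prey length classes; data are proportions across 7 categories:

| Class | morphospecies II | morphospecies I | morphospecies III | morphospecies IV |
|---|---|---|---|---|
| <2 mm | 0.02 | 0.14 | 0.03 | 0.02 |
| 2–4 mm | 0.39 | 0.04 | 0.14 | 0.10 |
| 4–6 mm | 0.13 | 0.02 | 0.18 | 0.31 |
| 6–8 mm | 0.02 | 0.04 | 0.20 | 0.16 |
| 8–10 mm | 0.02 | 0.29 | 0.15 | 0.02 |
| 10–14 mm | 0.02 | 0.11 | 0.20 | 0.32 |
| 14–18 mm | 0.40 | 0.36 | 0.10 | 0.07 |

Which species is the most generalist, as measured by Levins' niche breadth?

morphospecies III

Σp_IIᵢ² = 0.02² + 0.39² + 0.13² + 0.02² + 0.02² + 0.02² + 0.40² = 0.0004 + 0.1521 + 0.0169 + 0.0004 + 0.0004 + 0.0004 + 0.1600 = 0.3306
B_II = 1 / 0.3306 = 3.0248
Σp_Iᵢ² = 0.14² + 0.04² + 0.02² + 0.04² + 0.29² + 0.11² + 0.36² = 0.0196 + 0.0016 + 0.0004 + 0.0016 + 0.0841 + 0.0121 + 0.1296 = 0.2490
B_I = 1 / 0.2490 = 4.0161
Σp_IIIᵢ² = 0.03² + 0.14² + 0.18² + 0.20² + 0.15² + 0.20² + 0.10² = 0.0009 + 0.0196 + 0.0324 + 0.0400 + 0.0225 + 0.0400 + 0.0100 = 0.1654
B_III = 1 / 0.1654 = 6.0459
Σp_IVᵢ² = 0.02² + 0.10² + 0.31² + 0.16² + 0.02² + 0.32² + 0.07² = 0.0004 + 0.0100 + 0.0961 + 0.0256 + 0.0004 + 0.1024 + 0.0049 = 0.2398
B_IV = 1 / 0.2398 = 4.1701
Highest B → broadest niche (most generalist): morphospecies III (B = 6.05).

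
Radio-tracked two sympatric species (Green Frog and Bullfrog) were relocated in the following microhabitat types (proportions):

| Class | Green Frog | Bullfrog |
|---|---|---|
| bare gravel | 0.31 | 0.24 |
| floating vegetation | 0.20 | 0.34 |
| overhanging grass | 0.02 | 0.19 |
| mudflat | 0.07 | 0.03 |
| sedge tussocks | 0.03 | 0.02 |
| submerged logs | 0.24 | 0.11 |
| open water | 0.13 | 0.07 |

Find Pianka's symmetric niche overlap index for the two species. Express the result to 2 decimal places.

Σ p₁ᵢp₂ᵢ = 0.0744 + 0.0680 + 0.0038 + 0.0021 + 0.0006 + 0.0264 + 0.0091 = 0.1844
Σp_1ᵢ² = 0.31² + 0.20² + 0.02² + 0.07² + 0.03² + 0.24² + 0.13² = 0.0961 + 0.0400 + 0.0004 + 0.0049 + 0.0009 + 0.0576 + 0.0169 = 0.2168
Σp_2ᵢ² = 0.24² + 0.34² + 0.19² + 0.03² + 0.02² + 0.11² + 0.07² = 0.0576 + 0.1156 + 0.0361 + 0.0009 + 0.0004 + 0.0121 + 0.0049 = 0.2276
O = 0.1844 / √(0.2168 × 0.2276) = 0.1844 / 0.22213 = 0.8301

0.83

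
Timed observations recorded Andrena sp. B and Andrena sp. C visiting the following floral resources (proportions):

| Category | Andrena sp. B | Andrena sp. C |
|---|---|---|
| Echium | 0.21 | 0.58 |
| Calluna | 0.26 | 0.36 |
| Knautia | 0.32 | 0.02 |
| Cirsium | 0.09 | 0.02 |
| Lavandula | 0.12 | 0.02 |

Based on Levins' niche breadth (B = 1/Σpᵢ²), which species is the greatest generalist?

Σp_Bᵢ² = 0.21² + 0.26² + 0.32² + 0.09² + 0.12² = 0.0441 + 0.0676 + 0.1024 + 0.0081 + 0.0144 = 0.2366
B_B = 1 / 0.2366 = 4.2265
Σp_Cᵢ² = 0.58² + 0.36² + 0.02² + 0.02² + 0.02² = 0.3364 + 0.1296 + 0.0004 + 0.0004 + 0.0004 = 0.4672
B_C = 1 / 0.4672 = 2.1404
Highest B → broadest niche (most generalist): Andrena sp. B (B = 4.23).

Andrena sp. B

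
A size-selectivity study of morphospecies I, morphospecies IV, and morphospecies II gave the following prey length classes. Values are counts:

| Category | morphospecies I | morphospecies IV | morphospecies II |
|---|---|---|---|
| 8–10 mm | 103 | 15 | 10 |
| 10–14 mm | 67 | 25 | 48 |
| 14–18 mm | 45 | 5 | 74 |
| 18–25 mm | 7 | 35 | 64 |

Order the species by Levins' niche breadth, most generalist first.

Proportions for morphospecies I (n=222): 103/222=0.4640, 67/222=0.3018, 45/222=0.2027, 7/222=0.0315
Proportions for morphospecies IV (n=80): 15/80=0.1875, 25/80=0.3125, 5/80=0.0625, 35/80=0.4375
Proportions for morphospecies II (n=196): 10/196=0.0510, 48/196=0.2449, 74/196=0.3776, 64/196=0.3265
Σp_Iᵢ² = 0.4640² + 0.3018² + 0.2027² + 0.0315² = 0.215296 + 0.091083 + 0.041087 + 0.000992 = 0.348458
B_I = 1 / 0.348458 = 2.8698
Σp_IVᵢ² = 0.1875² + 0.3125² + 0.0625² + 0.4375² = 0.035156 + 0.097656 + 0.003906 + 0.191406 = 0.328124
B_IV = 1 / 0.328124 = 3.0476
Σp_IIᵢ² = 0.0510² + 0.2449² + 0.3776² + 0.3265² = 0.002601 + 0.059976 + 0.142582 + 0.106602 = 0.311761
B_II = 1 / 0.311761 = 3.2076
Ranking by B (broadest → narrowest): morphospecies II (3.21) > morphospecies IV (3.05) > morphospecies I (2.87)

morphospecies II > morphospecies IV > morphospecies I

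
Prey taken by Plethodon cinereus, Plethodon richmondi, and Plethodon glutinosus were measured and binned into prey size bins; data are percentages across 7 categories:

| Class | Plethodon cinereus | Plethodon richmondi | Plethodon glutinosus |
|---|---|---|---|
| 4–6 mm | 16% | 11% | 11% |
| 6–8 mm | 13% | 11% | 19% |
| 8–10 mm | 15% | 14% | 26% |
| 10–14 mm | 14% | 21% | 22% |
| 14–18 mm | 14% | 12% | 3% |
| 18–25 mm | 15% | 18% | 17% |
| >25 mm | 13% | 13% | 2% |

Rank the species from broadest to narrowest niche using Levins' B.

Plethodon cinereus > Plethodon richmondi > Plethodon glutinosus

Convert percentages to proportions (divide by 100).
Σp_cineᵢ² = 0.16² + 0.13² + 0.15² + 0.14² + 0.14² + 0.15² + 0.13² = 0.0256 + 0.0169 + 0.0225 + 0.0196 + 0.0196 + 0.0225 + 0.0169 = 0.1436
B_cine = 1 / 0.1436 = 6.9638
Σp_richᵢ² = 0.11² + 0.11² + 0.14² + 0.21² + 0.12² + 0.18² + 0.13² = 0.0121 + 0.0121 + 0.0196 + 0.0441 + 0.0144 + 0.0324 + 0.0169 = 0.1516
B_rich = 1 / 0.1516 = 6.5963
Σp_glutᵢ² = 0.11² + 0.19² + 0.26² + 0.22² + 0.03² + 0.17² + 0.02² = 0.0121 + 0.0361 + 0.0676 + 0.0484 + 0.0009 + 0.0289 + 0.0004 = 0.1944
B_glut = 1 / 0.1944 = 5.1440
Ranking by B (broadest → narrowest): Plethodon cinereus (6.96) > Plethodon richmondi (6.60) > Plethodon glutinosus (5.14)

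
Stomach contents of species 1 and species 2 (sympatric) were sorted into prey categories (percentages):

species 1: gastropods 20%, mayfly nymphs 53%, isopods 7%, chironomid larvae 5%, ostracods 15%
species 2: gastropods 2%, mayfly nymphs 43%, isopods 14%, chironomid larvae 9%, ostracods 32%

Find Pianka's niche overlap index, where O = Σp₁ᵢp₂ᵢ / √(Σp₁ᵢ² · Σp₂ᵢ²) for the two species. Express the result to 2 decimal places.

0.88

Convert percentages to proportions (divide by 100).
Σ p₁ᵢp₂ᵢ = 0.0040 + 0.2279 + 0.0098 + 0.0045 + 0.0480 = 0.2942
Σp_1ᵢ² = 0.20² + 0.53² + 0.07² + 0.05² + 0.15² = 0.0400 + 0.2809 + 0.0049 + 0.0025 + 0.0225 = 0.3508
Σp_2ᵢ² = 0.02² + 0.43² + 0.14² + 0.09² + 0.32² = 0.0004 + 0.1849 + 0.0196 + 0.0081 + 0.1024 = 0.3154
O = 0.2942 / √(0.3508 × 0.3154) = 0.2942 / 0.33263 = 0.8845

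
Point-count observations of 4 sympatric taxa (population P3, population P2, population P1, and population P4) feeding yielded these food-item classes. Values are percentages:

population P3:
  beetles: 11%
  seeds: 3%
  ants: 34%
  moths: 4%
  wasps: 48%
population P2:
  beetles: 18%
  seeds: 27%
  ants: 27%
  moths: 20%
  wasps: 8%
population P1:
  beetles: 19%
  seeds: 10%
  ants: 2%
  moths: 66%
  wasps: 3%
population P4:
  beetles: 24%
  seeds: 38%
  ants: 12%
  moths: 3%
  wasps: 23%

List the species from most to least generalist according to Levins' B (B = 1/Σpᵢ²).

population P2 > population P4 > population P3 > population P1

Convert percentages to proportions (divide by 100).
Σp_P3ᵢ² = 0.11² + 0.03² + 0.34² + 0.04² + 0.48² = 0.0121 + 0.0009 + 0.1156 + 0.0016 + 0.2304 = 0.3606
B_P3 = 1 / 0.3606 = 2.7732
Σp_P2ᵢ² = 0.18² + 0.27² + 0.27² + 0.20² + 0.08² = 0.0324 + 0.0729 + 0.0729 + 0.0400 + 0.0064 = 0.2246
B_P2 = 1 / 0.2246 = 4.4524
Σp_P1ᵢ² = 0.19² + 0.10² + 0.02² + 0.66² + 0.03² = 0.0361 + 0.0100 + 0.0004 + 0.4356 + 0.0009 = 0.4830
B_P1 = 1 / 0.4830 = 2.0704
Σp_P4ᵢ² = 0.24² + 0.38² + 0.12² + 0.03² + 0.23² = 0.0576 + 0.1444 + 0.0144 + 0.0009 + 0.0529 = 0.2702
B_P4 = 1 / 0.2702 = 3.7010
Ranking by B (broadest → narrowest): population P2 (4.45) > population P4 (3.70) > population P3 (2.77) > population P1 (2.07)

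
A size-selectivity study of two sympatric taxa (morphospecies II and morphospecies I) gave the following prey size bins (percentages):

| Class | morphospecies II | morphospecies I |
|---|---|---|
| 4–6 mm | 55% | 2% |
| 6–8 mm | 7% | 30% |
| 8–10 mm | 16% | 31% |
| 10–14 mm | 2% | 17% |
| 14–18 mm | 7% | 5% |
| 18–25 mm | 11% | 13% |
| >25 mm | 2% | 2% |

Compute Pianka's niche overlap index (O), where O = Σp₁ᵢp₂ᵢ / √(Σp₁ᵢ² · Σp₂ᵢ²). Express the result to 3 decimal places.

0.359

Convert percentages to proportions (divide by 100).
Σ p₁ᵢp₂ᵢ = 0.0110 + 0.0210 + 0.0496 + 0.0034 + 0.0035 + 0.0143 + 0.0004 = 0.1032
Σp_1ᵢ² = 0.55² + 0.07² + 0.16² + 0.02² + 0.07² + 0.11² + 0.02² = 0.3025 + 0.0049 + 0.0256 + 0.0004 + 0.0049 + 0.0121 + 0.0004 = 0.3508
Σp_2ᵢ² = 0.02² + 0.30² + 0.31² + 0.17² + 0.05² + 0.13² + 0.02² = 0.0004 + 0.0900 + 0.0961 + 0.0289 + 0.0025 + 0.0169 + 0.0004 = 0.2352
O = 0.1032 / √(0.3508 × 0.2352) = 0.1032 / 0.287242 = 0.35928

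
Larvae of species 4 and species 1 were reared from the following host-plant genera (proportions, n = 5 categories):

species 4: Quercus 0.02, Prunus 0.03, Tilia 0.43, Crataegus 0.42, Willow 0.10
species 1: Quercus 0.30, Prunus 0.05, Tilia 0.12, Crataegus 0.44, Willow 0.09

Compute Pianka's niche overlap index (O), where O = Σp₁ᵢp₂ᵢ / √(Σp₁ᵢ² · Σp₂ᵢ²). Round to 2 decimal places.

0.75

Σ p₁ᵢp₂ᵢ = 0.0060 + 0.0015 + 0.0516 + 0.1848 + 0.0090 = 0.2529
Σp_1ᵢ² = 0.02² + 0.03² + 0.43² + 0.42² + 0.10² = 0.0004 + 0.0009 + 0.1849 + 0.1764 + 0.0100 = 0.3726
Σp_2ᵢ² = 0.30² + 0.05² + 0.12² + 0.44² + 0.09² = 0.0900 + 0.0025 + 0.0144 + 0.1936 + 0.0081 = 0.3086
O = 0.2529 / √(0.3726 × 0.3086) = 0.2529 / 0.33909 = 0.7458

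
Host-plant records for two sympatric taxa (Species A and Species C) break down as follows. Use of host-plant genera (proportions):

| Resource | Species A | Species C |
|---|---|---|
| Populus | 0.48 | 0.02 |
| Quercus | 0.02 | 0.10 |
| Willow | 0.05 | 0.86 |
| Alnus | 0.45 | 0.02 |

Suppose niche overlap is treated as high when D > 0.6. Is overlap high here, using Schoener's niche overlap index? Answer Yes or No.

No

Σ|p₁ᵢ − p₂ᵢ| = 0.46 + 0.08 + 0.81 + 0.43 = 1.78
D = 1 − ½ × 1.78 = 1 − 0.890 = 0.1100
D = 0.1100 < 0.6 → No.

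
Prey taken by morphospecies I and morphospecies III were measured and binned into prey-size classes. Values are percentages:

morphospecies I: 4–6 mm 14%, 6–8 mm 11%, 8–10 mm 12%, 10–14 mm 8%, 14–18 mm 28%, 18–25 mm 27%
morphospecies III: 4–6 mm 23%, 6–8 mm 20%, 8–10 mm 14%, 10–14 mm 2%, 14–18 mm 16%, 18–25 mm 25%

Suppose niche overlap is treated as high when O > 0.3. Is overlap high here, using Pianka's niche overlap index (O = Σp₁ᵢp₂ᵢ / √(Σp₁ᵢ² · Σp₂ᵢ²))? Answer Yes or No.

Yes

Convert percentages to proportions (divide by 100).
Σ p₁ᵢp₂ᵢ = 0.0322 + 0.0220 + 0.0168 + 0.0016 + 0.0448 + 0.0675 = 0.1849
Σp_1ᵢ² = 0.14² + 0.11² + 0.12² + 0.08² + 0.28² + 0.27² = 0.0196 + 0.0121 + 0.0144 + 0.0064 + 0.0784 + 0.0729 = 0.2038
Σp_2ᵢ² = 0.23² + 0.20² + 0.14² + 0.02² + 0.16² + 0.25² = 0.0529 + 0.0400 + 0.0196 + 0.0004 + 0.0256 + 0.0625 = 0.2010
O = 0.1849 / √(0.2038 × 0.2010) = 0.1849 / 0.20240 = 0.9135
O = 0.9135 > 0.3 → Yes.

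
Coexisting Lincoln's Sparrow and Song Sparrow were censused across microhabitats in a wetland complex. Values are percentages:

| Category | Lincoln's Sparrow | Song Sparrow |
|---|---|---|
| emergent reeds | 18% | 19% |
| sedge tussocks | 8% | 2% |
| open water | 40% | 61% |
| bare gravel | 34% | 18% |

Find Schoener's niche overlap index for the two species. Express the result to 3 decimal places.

0.780

Convert percentages to proportions (divide by 100).
Σ|p₁ᵢ − p₂ᵢ| = 0.01 + 0.06 + 0.21 + 0.16 = 0.44
D = 1 − ½ × 0.44 = 1 − 0.220 = 0.78000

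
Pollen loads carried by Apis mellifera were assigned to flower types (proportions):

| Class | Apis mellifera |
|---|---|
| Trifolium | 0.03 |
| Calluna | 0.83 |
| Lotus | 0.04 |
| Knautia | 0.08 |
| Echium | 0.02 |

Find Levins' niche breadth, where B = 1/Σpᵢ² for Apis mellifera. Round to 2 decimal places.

1.43

Σpᵢ² = 0.03² + 0.83² + 0.04² + 0.08² + 0.02² = 0.0009 + 0.6889 + 0.0016 + 0.0064 + 0.0004 = 0.6982
B = 1 / 0.6982 = 1.4323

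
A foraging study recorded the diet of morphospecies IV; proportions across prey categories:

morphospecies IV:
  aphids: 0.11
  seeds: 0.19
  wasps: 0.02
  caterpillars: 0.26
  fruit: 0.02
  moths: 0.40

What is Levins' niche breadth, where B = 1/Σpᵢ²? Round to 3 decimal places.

3.615

Σpᵢ² = 0.11² + 0.19² + 0.02² + 0.26² + 0.02² + 0.40² = 0.0121 + 0.0361 + 0.0004 + 0.0676 + 0.0004 + 0.1600 = 0.2766
B = 1 / 0.2766 = 3.61533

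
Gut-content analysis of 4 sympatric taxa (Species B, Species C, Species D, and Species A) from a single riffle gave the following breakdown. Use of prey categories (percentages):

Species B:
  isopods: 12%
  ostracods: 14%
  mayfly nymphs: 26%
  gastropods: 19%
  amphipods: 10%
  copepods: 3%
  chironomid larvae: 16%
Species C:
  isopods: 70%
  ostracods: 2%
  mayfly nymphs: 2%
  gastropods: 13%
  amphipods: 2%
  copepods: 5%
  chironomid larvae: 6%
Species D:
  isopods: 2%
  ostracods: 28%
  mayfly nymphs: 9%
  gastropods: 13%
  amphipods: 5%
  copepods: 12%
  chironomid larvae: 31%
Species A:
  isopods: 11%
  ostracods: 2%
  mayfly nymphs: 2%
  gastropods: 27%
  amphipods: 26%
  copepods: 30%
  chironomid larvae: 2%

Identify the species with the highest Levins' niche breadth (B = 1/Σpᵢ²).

Species B

Convert percentages to proportions (divide by 100).
Σp_Bᵢ² = 0.12² + 0.14² + 0.26² + 0.19² + 0.10² + 0.03² + 0.16² = 0.0144 + 0.0196 + 0.0676 + 0.0361 + 0.0100 + 0.0009 + 0.0256 = 0.1742
B_B = 1 / 0.1742 = 5.7405
Σp_Cᵢ² = 0.70² + 0.02² + 0.02² + 0.13² + 0.02² + 0.05² + 0.06² = 0.4900 + 0.0004 + 0.0004 + 0.0169 + 0.0004 + 0.0025 + 0.0036 = 0.5142
B_C = 1 / 0.5142 = 1.9448
Σp_Dᵢ² = 0.02² + 0.28² + 0.09² + 0.13² + 0.05² + 0.12² + 0.31² = 0.0004 + 0.0784 + 0.0081 + 0.0169 + 0.0025 + 0.0144 + 0.0961 = 0.2168
B_D = 1 / 0.2168 = 4.6125
Σp_Aᵢ² = 0.11² + 0.02² + 0.02² + 0.27² + 0.26² + 0.30² + 0.02² = 0.0121 + 0.0004 + 0.0004 + 0.0729 + 0.0676 + 0.0900 + 0.0004 = 0.2438
B_A = 1 / 0.2438 = 4.1017
Highest B → broadest niche (most generalist): Species B (B = 5.74).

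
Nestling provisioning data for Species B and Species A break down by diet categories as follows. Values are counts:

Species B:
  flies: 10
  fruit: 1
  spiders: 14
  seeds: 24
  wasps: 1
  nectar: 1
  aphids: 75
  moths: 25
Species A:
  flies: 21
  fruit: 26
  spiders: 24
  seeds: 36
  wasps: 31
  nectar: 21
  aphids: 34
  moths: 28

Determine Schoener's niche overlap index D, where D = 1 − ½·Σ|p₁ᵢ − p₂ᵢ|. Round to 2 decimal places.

0.62

Proportions for Species B (n=151): 10/151=0.0662, 1/151=0.0066, 14/151=0.0927, 24/151=0.1589, 1/151=0.0066, 1/151=0.0066, 75/151=0.4967, 25/151=0.1656
Proportions for Species A (n=221): 21/221=0.0950, 26/221=0.1176, 24/221=0.1086, 36/221=0.1629, 31/221=0.1403, 21/221=0.0950, 34/221=0.1538, 28/221=0.1267
Σ|p₁ᵢ − p₂ᵢ| = 0.0288 + 0.1110 + 0.0159 + 0.0040 + 0.1337 + 0.0884 + 0.3429 + 0.0389 = 0.7636
D = 1 − ½ × 0.7636 = 1 − 0.38180 = 0.61820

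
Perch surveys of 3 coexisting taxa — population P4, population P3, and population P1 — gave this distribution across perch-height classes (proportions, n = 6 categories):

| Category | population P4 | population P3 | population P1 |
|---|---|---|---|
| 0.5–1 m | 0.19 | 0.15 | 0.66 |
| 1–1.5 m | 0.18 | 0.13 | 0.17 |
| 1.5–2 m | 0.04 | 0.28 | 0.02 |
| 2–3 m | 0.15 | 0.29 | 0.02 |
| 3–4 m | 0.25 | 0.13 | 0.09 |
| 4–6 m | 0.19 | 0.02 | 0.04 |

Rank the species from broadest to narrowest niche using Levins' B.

population P4 > population P3 > population P1

Σp_P4ᵢ² = 0.19² + 0.18² + 0.04² + 0.15² + 0.25² + 0.19² = 0.0361 + 0.0324 + 0.0016 + 0.0225 + 0.0625 + 0.0361 = 0.1912
B_P4 = 1 / 0.1912 = 5.2301
Σp_P3ᵢ² = 0.15² + 0.13² + 0.28² + 0.29² + 0.13² + 0.02² = 0.0225 + 0.0169 + 0.0784 + 0.0841 + 0.0169 + 0.0004 = 0.2192
B_P3 = 1 / 0.2192 = 4.5620
Σp_P1ᵢ² = 0.66² + 0.17² + 0.02² + 0.02² + 0.09² + 0.04² = 0.4356 + 0.0289 + 0.0004 + 0.0004 + 0.0081 + 0.0016 = 0.4750
B_P1 = 1 / 0.4750 = 2.1053
Ranking by B (broadest → narrowest): population P4 (5.23) > population P3 (4.56) > population P1 (2.11)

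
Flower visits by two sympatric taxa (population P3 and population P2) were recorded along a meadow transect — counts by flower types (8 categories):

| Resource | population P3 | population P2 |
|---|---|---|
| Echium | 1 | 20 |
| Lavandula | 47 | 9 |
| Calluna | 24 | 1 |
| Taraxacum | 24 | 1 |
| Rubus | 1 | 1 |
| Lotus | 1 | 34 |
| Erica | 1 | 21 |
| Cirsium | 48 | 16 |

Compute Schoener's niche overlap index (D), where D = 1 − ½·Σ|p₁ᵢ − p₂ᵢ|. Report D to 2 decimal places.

0.29

Proportions for population P3 (n=147): 1/147=0.0068, 47/147=0.3197, 24/147=0.1633, 24/147=0.1633, 1/147=0.0068, 1/147=0.0068, 1/147=0.0068, 48/147=0.3265
Proportions for population P2 (n=103): 20/103=0.1942, 9/103=0.0874, 1/103=0.0097, 1/103=0.0097, 1/103=0.0097, 34/103=0.3301, 21/103=0.2039, 16/103=0.1553
Σ|p₁ᵢ − p₂ᵢ| = 0.1874 + 0.2323 + 0.1536 + 0.1536 + 0.0029 + 0.3233 + 0.1971 + 0.1712 = 1.4214
D = 1 − ½ × 1.4214 = 1 − 0.71070 = 0.28930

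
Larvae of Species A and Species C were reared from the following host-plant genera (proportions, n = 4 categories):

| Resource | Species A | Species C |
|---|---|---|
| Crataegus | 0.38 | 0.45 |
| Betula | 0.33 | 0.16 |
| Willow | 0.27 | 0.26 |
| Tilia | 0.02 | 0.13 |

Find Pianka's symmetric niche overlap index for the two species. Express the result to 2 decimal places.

0.93

Σ p₁ᵢp₂ᵢ = 0.1710 + 0.0528 + 0.0702 + 0.0026 = 0.2966
Σp_1ᵢ² = 0.38² + 0.33² + 0.27² + 0.02² = 0.1444 + 0.1089 + 0.0729 + 0.0004 = 0.3266
Σp_2ᵢ² = 0.45² + 0.16² + 0.26² + 0.13² = 0.2025 + 0.0256 + 0.0676 + 0.0169 = 0.3126
O = 0.2966 / √(0.3266 × 0.3126) = 0.2966 / 0.31952 = 0.9283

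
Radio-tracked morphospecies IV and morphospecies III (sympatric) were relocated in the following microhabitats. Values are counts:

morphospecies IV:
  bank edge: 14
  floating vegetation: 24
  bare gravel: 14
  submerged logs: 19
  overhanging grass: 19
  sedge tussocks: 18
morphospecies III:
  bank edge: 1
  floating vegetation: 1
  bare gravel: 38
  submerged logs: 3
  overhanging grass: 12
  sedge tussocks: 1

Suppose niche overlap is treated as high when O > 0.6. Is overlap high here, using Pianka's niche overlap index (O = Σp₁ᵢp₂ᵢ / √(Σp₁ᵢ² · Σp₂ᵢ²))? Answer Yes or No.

No

Proportions for morphospecies IV (n=108): 14/108=0.1296, 24/108=0.2222, 14/108=0.1296, 19/108=0.1759, 19/108=0.1759, 18/108=0.1667
Proportions for morphospecies III (n=56): 1/56=0.0179, 1/56=0.0179, 38/56=0.6786, 3/56=0.0536, 12/56=0.2143, 1/56=0.0179
Σ p₁ᵢp₂ᵢ = 0.002320 + 0.003977 + 0.087947 + 0.009428 + 0.037695 + 0.002984 = 0.144351
Σp_1ᵢ² = 0.1296² + 0.2222² + 0.1296² + 0.1759² + 0.1759² + 0.1667² = 0.016796 + 0.049373 + 0.016796 + 0.030941 + 0.030941 + 0.027789 = 0.172636
Σp_2ᵢ² = 0.0179² + 0.0179² + 0.6786² + 0.0536² + 0.2143² + 0.0179² = 0.000320 + 0.000320 + 0.460498 + 0.002873 + 0.045924 + 0.000320 = 0.510255
O = 0.144351 / √(0.172636 × 0.510255) = 0.144351 / 0.2967969 = 0.4864
O = 0.4864 < 0.6 → No.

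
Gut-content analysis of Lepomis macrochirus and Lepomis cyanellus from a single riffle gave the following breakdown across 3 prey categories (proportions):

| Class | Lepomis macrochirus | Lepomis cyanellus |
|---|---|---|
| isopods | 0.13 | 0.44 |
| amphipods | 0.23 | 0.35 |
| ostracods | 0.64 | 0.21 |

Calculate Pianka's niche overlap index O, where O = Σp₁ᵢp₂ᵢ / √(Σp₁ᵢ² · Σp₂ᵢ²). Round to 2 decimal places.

0.65

Σ p₁ᵢp₂ᵢ = 0.0572 + 0.0805 + 0.1344 = 0.2721
Σp_1ᵢ² = 0.13² + 0.23² + 0.64² = 0.0169 + 0.0529 + 0.4096 = 0.4794
Σp_2ᵢ² = 0.44² + 0.35² + 0.21² = 0.1936 + 0.1225 + 0.0441 = 0.3602
O = 0.2721 / √(0.4794 × 0.3602) = 0.2721 / 0.41555 = 0.6548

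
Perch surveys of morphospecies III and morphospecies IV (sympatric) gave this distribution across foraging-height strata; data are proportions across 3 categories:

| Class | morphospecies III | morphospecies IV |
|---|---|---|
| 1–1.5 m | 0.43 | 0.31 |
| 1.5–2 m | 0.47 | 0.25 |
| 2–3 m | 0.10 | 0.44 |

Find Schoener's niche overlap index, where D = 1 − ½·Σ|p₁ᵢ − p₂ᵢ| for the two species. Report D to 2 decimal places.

Σ|p₁ᵢ − p₂ᵢ| = 0.12 + 0.22 + 0.34 = 0.68
D = 1 − ½ × 0.68 = 1 − 0.340 = 0.6600

0.66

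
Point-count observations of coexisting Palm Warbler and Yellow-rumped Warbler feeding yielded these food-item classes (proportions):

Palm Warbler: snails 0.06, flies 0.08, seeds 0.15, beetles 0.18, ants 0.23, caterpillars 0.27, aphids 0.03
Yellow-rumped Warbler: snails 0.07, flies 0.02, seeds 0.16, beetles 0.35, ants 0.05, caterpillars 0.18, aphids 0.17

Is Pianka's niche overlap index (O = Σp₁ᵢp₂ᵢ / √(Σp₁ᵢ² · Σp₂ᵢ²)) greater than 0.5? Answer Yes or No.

Σ p₁ᵢp₂ᵢ = 0.0042 + 0.0016 + 0.0240 + 0.0630 + 0.0115 + 0.0486 + 0.0051 = 0.1580
Σp_1ᵢ² = 0.06² + 0.08² + 0.15² + 0.18² + 0.23² + 0.27² + 0.03² = 0.0036 + 0.0064 + 0.0225 + 0.0324 + 0.0529 + 0.0729 + 0.0009 = 0.1916
Σp_2ᵢ² = 0.07² + 0.02² + 0.16² + 0.35² + 0.05² + 0.18² + 0.17² = 0.0049 + 0.0004 + 0.0256 + 0.1225 + 0.0025 + 0.0324 + 0.0289 = 0.2172
O = 0.1580 / √(0.1916 × 0.2172) = 0.1580 / 0.20400 = 0.7745
O = 0.7745 > 0.5 → Yes.

Yes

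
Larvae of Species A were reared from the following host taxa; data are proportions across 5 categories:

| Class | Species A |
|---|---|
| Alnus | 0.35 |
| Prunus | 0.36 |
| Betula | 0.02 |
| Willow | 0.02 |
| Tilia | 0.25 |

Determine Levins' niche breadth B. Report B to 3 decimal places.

3.171

Σpᵢ² = 0.35² + 0.36² + 0.02² + 0.02² + 0.25² = 0.1225 + 0.1296 + 0.0004 + 0.0004 + 0.0625 = 0.3154
B = 1 / 0.3154 = 3.17058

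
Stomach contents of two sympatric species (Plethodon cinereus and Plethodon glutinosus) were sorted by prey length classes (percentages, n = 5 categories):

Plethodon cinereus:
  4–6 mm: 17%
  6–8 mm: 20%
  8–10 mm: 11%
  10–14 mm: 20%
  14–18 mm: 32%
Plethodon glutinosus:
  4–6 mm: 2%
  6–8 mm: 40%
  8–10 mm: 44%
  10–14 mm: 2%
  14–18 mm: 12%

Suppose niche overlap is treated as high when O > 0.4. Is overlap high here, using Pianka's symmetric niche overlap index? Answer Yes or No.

Convert percentages to proportions (divide by 100).
Σ p₁ᵢp₂ᵢ = 0.0034 + 0.0800 + 0.0484 + 0.0040 + 0.0384 = 0.1742
Σp_1ᵢ² = 0.17² + 0.20² + 0.11² + 0.20² + 0.32² = 0.0289 + 0.0400 + 0.0121 + 0.0400 + 0.1024 = 0.2234
Σp_2ᵢ² = 0.02² + 0.40² + 0.44² + 0.02² + 0.12² = 0.0004 + 0.1600 + 0.1936 + 0.0004 + 0.0144 = 0.3688
O = 0.1742 / √(0.2234 × 0.3688) = 0.1742 / 0.28704 = 0.6069
O = 0.6069 > 0.4 → Yes.

Yes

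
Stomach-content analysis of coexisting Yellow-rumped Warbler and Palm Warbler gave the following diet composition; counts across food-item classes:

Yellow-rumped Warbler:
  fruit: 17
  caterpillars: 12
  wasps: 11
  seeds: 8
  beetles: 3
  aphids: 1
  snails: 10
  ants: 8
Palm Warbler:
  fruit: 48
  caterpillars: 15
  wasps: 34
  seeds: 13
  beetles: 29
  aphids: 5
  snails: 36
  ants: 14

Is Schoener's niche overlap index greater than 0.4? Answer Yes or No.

Yes

Proportions for Yellow-rumped Warbler (n=70): 17/70=0.2429, 12/70=0.1714, 11/70=0.1571, 8/70=0.1143, 3/70=0.0429, 1/70=0.0143, 10/70=0.1429, 8/70=0.1143
Proportions for Palm Warbler (n=194): 48/194=0.2474, 15/194=0.0773, 34/194=0.1753, 13/194=0.0670, 29/194=0.1495, 5/194=0.0258, 36/194=0.1856, 14/194=0.0722
Σ|p₁ᵢ − p₂ᵢ| = 0.0045 + 0.0941 + 0.0182 + 0.0473 + 0.1066 + 0.0115 + 0.0427 + 0.0421 = 0.3670
D = 1 − ½ × 0.3670 = 1 − 0.18350 = 0.81650
D = 0.81650 > 0.4 → Yes.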